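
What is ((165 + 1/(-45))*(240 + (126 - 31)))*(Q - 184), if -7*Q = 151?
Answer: -715770112/63 ≈ -1.1361e+7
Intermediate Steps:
Q = -151/7 (Q = -1/7*151 = -151/7 ≈ -21.571)
((165 + 1/(-45))*(240 + (126 - 31)))*(Q - 184) = ((165 + 1/(-45))*(240 + (126 - 31)))*(-151/7 - 184) = ((165 - 1/45)*(240 + 95))*(-1439/7) = ((7424/45)*335)*(-1439/7) = (497408/9)*(-1439/7) = -715770112/63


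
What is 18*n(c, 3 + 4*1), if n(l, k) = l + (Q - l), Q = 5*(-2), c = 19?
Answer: -180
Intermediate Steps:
Q = -10
n(l, k) = -10 (n(l, k) = l + (-10 - l) = -10)
18*n(c, 3 + 4*1) = 18*(-10) = -180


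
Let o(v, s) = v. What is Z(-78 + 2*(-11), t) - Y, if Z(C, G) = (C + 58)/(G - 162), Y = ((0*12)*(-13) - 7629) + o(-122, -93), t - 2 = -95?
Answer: 658849/85 ≈ 7751.2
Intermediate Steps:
t = -93 (t = 2 - 95 = -93)
Y = -7751 (Y = ((0*12)*(-13) - 7629) - 122 = (0*(-13) - 7629) - 122 = (0 - 7629) - 122 = -7629 - 122 = -7751)
Z(C, G) = (58 + C)/(-162 + G)
Z(-78 + 2*(-11), t) - Y = (58 + (-78 + 2*(-11)))/(-162 - 93) - 1*(-7751) = (58 + (-78 - 22))/(-255) + 7751 = -(58 - 100)/255 + 7751 = -1/255*(-42) + 7751 = 14/85 + 7751 = 658849/85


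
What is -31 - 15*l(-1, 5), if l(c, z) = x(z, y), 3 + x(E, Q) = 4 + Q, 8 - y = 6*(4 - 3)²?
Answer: -76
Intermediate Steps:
y = 2 (y = 8 - 6*(4 - 3)² = 8 - 6*1² = 8 - 6 = 2)
x(E, Q) = 1 + Q (x(E, Q) = -3 + (4 + Q) = 1 + Q)
l(c, z) = 3 (l(c, z) = 1 + 2 = 3)
-31 - 15*l(-1, 5) = -31 - 15*3 = -31 - 45 = -76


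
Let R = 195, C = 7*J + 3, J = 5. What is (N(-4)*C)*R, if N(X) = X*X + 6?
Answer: 163020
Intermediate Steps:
N(X) = 6 + X² (N(X) = X² + 6 = 6 + X²)
C = 38 (C = 7*5 + 3 = 35 + 3 = 38)
(N(-4)*C)*R = ((6 + (-4)²)*38)*195 = ((6 + 16)*38)*195 = (22*38)*195 = 836*195 = 163020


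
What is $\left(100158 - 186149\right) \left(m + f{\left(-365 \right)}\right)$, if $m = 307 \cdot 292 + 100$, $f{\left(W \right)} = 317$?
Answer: $-7744435451$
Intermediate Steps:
$m = 89744$ ($m = 89644 + 100 = 89744$)
$\left(100158 - 186149\right) \left(m + f{\left(-365 \right)}\right) = \left(100158 - 186149\right) \left(89744 + 317\right) = \left(-85991\right) 90061 = -7744435451$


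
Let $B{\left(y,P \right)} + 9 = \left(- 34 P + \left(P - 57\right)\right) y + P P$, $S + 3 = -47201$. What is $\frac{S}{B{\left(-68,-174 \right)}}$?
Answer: $\frac{47204}{356313} \approx 0.13248$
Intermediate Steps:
$S = -47204$ ($S = -3 - 47201 = -47204$)
$B{\left(y,P \right)} = -9 + P^{2} + y \left(-57 - 33 P\right)$ ($B{\left(y,P \right)} = -9 + \left(\left(- 34 P + \left(P - 57\right)\right) y + P P\right) = -9 + \left(\left(- 34 P + \left(P - 57\right)\right) y + P^{2}\right) = -9 + \left(\left(- 34 P + \left(-57 + P\right)\right) y + P^{2}\right) = -9 + \left(\left(-57 - 33 P\right) y + P^{2}\right) = -9 + \left(y \left(-57 - 33 P\right) + P^{2}\right) = -9 + \left(P^{2} + y \left(-57 - 33 P\right)\right) = -9 + P^{2} + y \left(-57 - 33 P\right)$)
$\frac{S}{B{\left(-68,-174 \right)}} = - \frac{47204}{-9 + \left(-174\right)^{2} - -3876 - \left(-5742\right) \left(-68\right)} = - \frac{47204}{-9 + 30276 + 3876 - 390456} = - \frac{47204}{-356313} = \left(-47204\right) \left(- \frac{1}{356313}\right) = \frac{47204}{356313}$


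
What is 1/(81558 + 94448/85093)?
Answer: 85093/6940109342 ≈ 1.2261e-5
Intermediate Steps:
1/(81558 + 94448/85093) = 1/(6940109342/85093) = 85093/6940109342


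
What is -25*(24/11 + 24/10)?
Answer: -1260/11 ≈ -114.55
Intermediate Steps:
-25*(24/11 + 24/10) = -25*(24*(1/11) + 24*(⅒)) = -25*(24/11 + 12/5) = -25*252/55 = -1260/11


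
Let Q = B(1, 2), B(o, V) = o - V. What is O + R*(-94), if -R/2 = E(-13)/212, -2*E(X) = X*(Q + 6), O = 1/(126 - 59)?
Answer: 204791/7102 ≈ 28.836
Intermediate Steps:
O = 1/67 ≈ 0.014925
Q = -1 (Q = 1 - 1*2 = 1 - 2 = -1)
E(X) = -5*X/2 (E(X) = -X*(-1 + 6)/2 = -X*5/2 = -5*X/2)
R = -65/212 (R = -2*(-5/2*(-13))/212 = -65/212 ≈ -0.30660)
O + R*(-94) = 1/67 - 65/212*(-94) = 1/67 + 3055/106 = 204791/7102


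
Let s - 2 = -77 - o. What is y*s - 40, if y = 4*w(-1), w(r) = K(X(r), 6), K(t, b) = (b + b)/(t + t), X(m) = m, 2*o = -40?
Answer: 1280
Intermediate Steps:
o = -20 (o = (1/2)*(-40) = -20)
K(t, b) = b/t (K(t, b) = (2*b)/((2*t)) = (2*b)*(1/(2*t)) = b/t)
s = -55 (s = 2 + (-77 - 1*(-20)) = 2 + (-77 + 20) = 2 - 57 = -55)
w(r) = 6/r
y = -24 (y = 4*(6/(-1)) = 4*(6*(-1)) = 4*(-6) = -24)
y*s - 40 = -24*(-55) - 40 = 1320 - 40 = 1280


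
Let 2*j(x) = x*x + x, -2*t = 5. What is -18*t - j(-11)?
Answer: -10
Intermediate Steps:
t = -5/2 (t = -1/2*5 = -5/2 ≈ -2.5000)
j(x) = x/2 + x**2/2 (j(x) = (x*x + x)/2 = (x**2 + x)/2 = (x + x**2)/2 = x/2 + x**2/2)
-18*t - j(-11) = -18*(-5/2) - (-11)*(1 - 11)/2 = 45 - (-11)*(-10)/2 = 45 - 1*55 = 45 - 55 = -10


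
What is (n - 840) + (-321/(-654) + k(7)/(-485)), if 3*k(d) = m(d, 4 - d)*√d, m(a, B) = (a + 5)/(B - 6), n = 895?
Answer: 12097/218 + 4*√7/4365 ≈ 55.493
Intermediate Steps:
m(a, B) = (5 + a)/(-6 + B)
k(d) = √d*(5 + d)/(3*(-2 - d)) (k(d) = (((5 + d)/(-6 + (4 - d)))*√d)/3 = (((5 + d)/(-2 - d))*√d)/3 = (√d*(5 + d)/(-2 - d))/3 = √d*(5 + d)/(3*(-2 - d)))
(n - 840) + (-321/(-654) + k(7)/(-485)) = (895 - 840) + (-321/(-654) + (√7*(-5 - 1*7)/(3*(2 + 7)))/(-485)) = 55 + (-321*(-1/654) + ((⅓)*√7*(-5 - 7)/9)*(-1/485)) = 55 + (107/218 + ((⅓)*√7*(⅑)*(-12))*(-1/485)) = 55 + (107/218 - 4*√7/9*(-1/485)) = 55 + (107/218 + 4*√7/4365) = 12097/218 + 4*√7/4365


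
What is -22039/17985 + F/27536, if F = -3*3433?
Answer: -792093419/495234960 ≈ -1.5994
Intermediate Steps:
F = -10299
-22039/17985 + F/27536 = -22039/17985 - 10299/27536 = -792093419/495234960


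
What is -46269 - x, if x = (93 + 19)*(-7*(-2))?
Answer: -47837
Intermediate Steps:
x = 1568 (x = 112*14 = 1568)
-46269 - x = -46269 - 1*1568 = -46269 - 1568 = -47837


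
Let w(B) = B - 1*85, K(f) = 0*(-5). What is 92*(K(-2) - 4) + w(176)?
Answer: -277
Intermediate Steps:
K(f) = 0
w(B) = -85 + B (w(B) = B - 85 = -85 + B)
92*(K(-2) - 4) + w(176) = 92*(0 - 4) + (-85 + 176) = 92*(-4) + 91 = -368 + 91 = -277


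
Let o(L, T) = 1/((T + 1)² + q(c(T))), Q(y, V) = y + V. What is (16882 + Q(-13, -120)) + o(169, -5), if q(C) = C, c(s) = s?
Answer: 184240/11 ≈ 16749.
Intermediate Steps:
Q(y, V) = V + y
o(L, T) = 1/(T + (1 + T)²) (o(L, T) = 1/((T + 1)² + T) = 1/((1 + T)² + T) = 1/(T + (1 + T)²))
(16882 + Q(-13, -120)) + o(169, -5) = (16882 + (-120 - 13)) + 1/(-5 + (1 - 5)²) = (16882 - 133) + 1/(-5 + (-4)²) = 16749 + 1/(-5 + 16) = 16749 + 1/11 = 184240/11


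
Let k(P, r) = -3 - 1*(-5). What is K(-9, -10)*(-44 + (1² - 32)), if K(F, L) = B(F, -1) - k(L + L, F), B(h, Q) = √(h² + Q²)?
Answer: 150 - 75*√82 ≈ -529.15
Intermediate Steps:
k(P, r) = 2 (k(P, r) = -3 + 5 = 2)
B(h, Q) = √(Q² + h²)
K(F, L) = -2 + √(1 + F²) (K(F, L) = √((-1)² + F²) - 1*2 = √(1 + F²) - 2 = -2 + √(1 + F²))
K(-9, -10)*(-44 + (1² - 32)) = (-2 + √(1 + (-9)²))*(-44 + (1² - 32)) = (-2 + √(1 + 81))*(-44 + (1 - 32)) = (-2 + √82)*(-44 - 31) = (-2 + √82)*(-75) = 150 - 75*√82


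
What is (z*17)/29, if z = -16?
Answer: -272/29 ≈ -9.3793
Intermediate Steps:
(z*17)/29 = -16*17/29 = -272*1/29 = -272/29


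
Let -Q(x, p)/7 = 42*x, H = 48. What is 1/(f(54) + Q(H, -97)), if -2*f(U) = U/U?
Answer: -2/28225 ≈ -7.0859e-5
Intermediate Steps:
f(U) = -½ (f(U) = -U/(2*U) = -½*1 = -½)
Q(x, p) = -294*x
1/(f(54) + Q(H, -97)) = 1/(-½ - 294*48) = 1/(-½ - 14112) = 1/(-28225/2) = -2/28225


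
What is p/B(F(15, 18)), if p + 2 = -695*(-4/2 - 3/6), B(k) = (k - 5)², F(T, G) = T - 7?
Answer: 1157/6 ≈ 192.83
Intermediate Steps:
F(T, G) = -7 + T
B(k) = (-5 + k)²
p = 3471/2 (p = -2 - 695*(-4/2 - 3/6) = -2 - 695*(-4*½ - 3*⅙) = -2 - 695*(-2 - ½) = -2 - 695*(-5/2) = -2 + 3475/2 = 3471/2 ≈ 1735.5)
p/B(F(15, 18)) = 3471/(2*((-5 + (-7 + 15))²)) = 3471/(2*((-5 + 8)²)) = 3471/(2*(3²)) = (3471/2)/9 = (3471/2)*(⅑) = 1157/6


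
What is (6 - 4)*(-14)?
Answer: -28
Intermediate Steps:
(6 - 4)*(-14) = 2*(-14) = -28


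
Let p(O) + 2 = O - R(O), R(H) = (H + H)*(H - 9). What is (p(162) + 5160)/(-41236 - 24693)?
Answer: 44252/65929 ≈ 0.67121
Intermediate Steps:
R(H) = 2*H*(-9 + H) (R(H) = (2*H)*(-9 + H) = 2*H*(-9 + H))
p(O) = -2 + O - 2*O*(-9 + O) (p(O) = -2 + (O - 2*O*(-9 + O)) = -2 + O - 2*O*(-9 + O))
(p(162) + 5160)/(-41236 - 24693) = ((-2 + 162 - 2*162*(-9 + 162)) + 5160)/(-41236 - 24693) = ((-2 + 162 - 2*162*153) + 5160)/(-65929) = ((-2 + 162 - 49572) + 5160)*(-1/65929) = (-49412 + 5160)*(-1/65929) = -44252*(-1/65929) = 44252/65929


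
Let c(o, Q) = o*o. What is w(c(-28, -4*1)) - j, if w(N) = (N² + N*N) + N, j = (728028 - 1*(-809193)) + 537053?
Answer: -844178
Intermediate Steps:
c(o, Q) = o²
j = 2074274 (j = (728028 + 809193) + 537053 = 1537221 + 537053 = 2074274)
w(N) = N + 2*N² (w(N) = (N² + N²) + N = 2*N² + N = N + 2*N²)
w(c(-28, -4*1)) - j = (-28)²*(1 + 2*(-28)²) - 1*2074274 = 784*(1 + 2*784) - 2074274 = 784*(1 + 1568) - 2074274 = 784*1569 - 2074274 = 1230096 - 2074274 = -844178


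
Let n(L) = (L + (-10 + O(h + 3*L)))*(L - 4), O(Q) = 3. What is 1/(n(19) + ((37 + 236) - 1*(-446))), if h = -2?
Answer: 1/899 ≈ 0.0011123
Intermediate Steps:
n(L) = (-7 + L)*(-4 + L) (n(L) = (L + (-10 + 3))*(L - 4) = (L - 7)*(-4 + L) = (-7 + L)*(-4 + L))
1/(n(19) + ((37 + 236) - 1*(-446))) = 1/((28 + 19² - 11*19) + ((37 + 236) - 1*(-446))) = 1/((28 + 361 - 209) + (273 + 446)) = 1/(180 + 719) = 1/899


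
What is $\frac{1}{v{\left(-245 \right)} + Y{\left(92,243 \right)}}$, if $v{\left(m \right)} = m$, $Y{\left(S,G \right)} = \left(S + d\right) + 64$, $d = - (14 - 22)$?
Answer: $- \frac{1}{81} \approx -0.012346$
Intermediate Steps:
$d = 8$ ($d = \left(-1\right) \left(-8\right) = 8$)
$Y{\left(S,G \right)} = 72 + S$ ($Y{\left(S,G \right)} = \left(S + 8\right) + 64 = \left(8 + S\right) + 64 = 72 + S$)
$\frac{1}{v{\left(-245 \right)} + Y{\left(92,243 \right)}} = \frac{1}{-245 + \left(72 + 92\right)} = \frac{1}{-245 + 164} = \frac{1}{-81} = - \frac{1}{81}$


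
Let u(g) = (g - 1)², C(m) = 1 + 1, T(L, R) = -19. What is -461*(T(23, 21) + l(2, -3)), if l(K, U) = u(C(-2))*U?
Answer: 10142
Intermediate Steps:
C(m) = 2
u(g) = (-1 + g)²
l(K, U) = U (l(K, U) = (-1 + 2)²*U = 1²*U = 1*U = U)
-461*(T(23, 21) + l(2, -3)) = -461*(-19 - 3) = -461*(-22) = 10142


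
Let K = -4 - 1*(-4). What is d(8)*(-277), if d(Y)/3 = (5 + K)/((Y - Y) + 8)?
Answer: -4155/8 ≈ -519.38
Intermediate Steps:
K = 0 (K = -4 + 4 = 0)
d(Y) = 15/8 (d(Y) = 3*((5 + 0)/((Y - Y) + 8)) = 3*(5/(0 + 8)) = 3*(5/8) = 15/8)
d(8)*(-277) = (15/8)*(-277) = -4155/8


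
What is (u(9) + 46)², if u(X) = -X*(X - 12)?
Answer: 5329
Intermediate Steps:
u(X) = -X*(-12 + X)
(u(9) + 46)² = (9*(12 - 1*9) + 46)² = (9*(12 - 9) + 46)² = (9*3 + 46)² = (27 + 46)² = 73² = 5329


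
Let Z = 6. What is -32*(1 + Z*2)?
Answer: -416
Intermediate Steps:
-32*(1 + Z*2) = -32*(1 + 6*2) = -32*(1 + 12) = -32*13 = -416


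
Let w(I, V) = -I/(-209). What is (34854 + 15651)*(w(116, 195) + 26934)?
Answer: 284308907610/209 ≈ 1.3603e+9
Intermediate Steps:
w(I, V) = I/209 (w(I, V) = -I*(-1)/209 = -(-1)*I/209 = I/209)
(34854 + 15651)*(w(116, 195) + 26934) = (34854 + 15651)*((1/209)*116 + 26934) = 50505*(116/209 + 26934) = 50505*(5629322/209) = 284308907610/209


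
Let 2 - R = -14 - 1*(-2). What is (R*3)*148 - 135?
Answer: 6081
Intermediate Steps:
R = 14 (R = 2 - (-14 - 1*(-2)) = 2 - (-14 + 2) = 2 - 1*(-12) = 2 + 12 = 14)
(R*3)*148 - 135 = (14*3)*148 - 135 = 42*148 - 135 = 6216 - 135 = 6081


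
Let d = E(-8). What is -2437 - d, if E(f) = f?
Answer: -2429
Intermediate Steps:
d = -8
-2437 - d = -2437 - 1*(-8) = -2437 + 8 = -2429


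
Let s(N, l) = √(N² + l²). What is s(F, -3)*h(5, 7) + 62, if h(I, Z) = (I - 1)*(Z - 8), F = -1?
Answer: 62 - 4*√10 ≈ 49.351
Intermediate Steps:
h(I, Z) = (-1 + I)*(-8 + Z)
s(F, -3)*h(5, 7) + 62 = √((-1)² + (-3)²)*(8 - 1*7 - 8*5 + 5*7) + 62 = √(1 + 9)*(8 - 7 - 40 + 35) + 62 = √10*(-4) + 62 = -4*√10 + 62 = 62 - 4*√10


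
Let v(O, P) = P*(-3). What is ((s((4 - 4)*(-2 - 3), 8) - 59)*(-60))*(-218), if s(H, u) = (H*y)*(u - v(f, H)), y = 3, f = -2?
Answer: -771720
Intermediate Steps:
v(O, P) = -3*P
s(H, u) = 3*H*(u + 3*H) (s(H, u) = (H*3)*(u - (-3)*H) = (3*H)*(u + 3*H) = 3*H*(u + 3*H))
((s((4 - 4)*(-2 - 3), 8) - 59)*(-60))*(-218) = ((3*((4 - 4)*(-2 - 3))*(8 + 3*((4 - 4)*(-2 - 3))) - 59)*(-60))*(-218) = ((3*(0*(-5))*(8 + 3*(0*(-5))) - 59)*(-60))*(-218) = ((3*0*(8 + 3*0) - 59)*(-60))*(-218) = ((3*0*(8 + 0) - 59)*(-60))*(-218) = ((3*0*8 - 59)*(-60))*(-218) = ((0 - 59)*(-60))*(-218) = -59*(-60)*(-218) = 3540*(-218) = -771720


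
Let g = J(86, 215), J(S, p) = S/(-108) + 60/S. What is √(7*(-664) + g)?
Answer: I*√2784564330/774 ≈ 68.177*I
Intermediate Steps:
J(S, p) = 60/S - S/108 (J(S, p) = S*(-1/108) + 60/S = -S/108 + 60/S = 60/S - S/108)
g = -229/2322 (g = 60/86 - 1/108*86 = 60*(1/86) - 43/54 = 30/43 - 43/54 = -229/2322 ≈ -0.098622)
√(7*(-664) + g) = √(7*(-664) - 229/2322) = √(-4648 - 229/2322) = √(-10792885/2322) = I*√2784564330/774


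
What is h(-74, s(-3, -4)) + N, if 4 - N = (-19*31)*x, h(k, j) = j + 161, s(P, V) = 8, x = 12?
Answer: 7241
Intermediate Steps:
h(k, j) = 161 + j
N = 7072 (N = 4 - (-19*31)*12 = 4 - (-589)*12 = 4 - 1*(-7068) = 4 + 7068 = 7072)
h(-74, s(-3, -4)) + N = (161 + 8) + 7072 = 169 + 7072 = 7241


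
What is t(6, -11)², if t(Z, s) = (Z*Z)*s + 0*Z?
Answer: 156816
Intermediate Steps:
t(Z, s) = s*Z² (t(Z, s) = Z²*s + 0 = s*Z² + 0 = s*Z²)
t(6, -11)² = (-11*6²)² = (-11*36)² = (-396)² = 156816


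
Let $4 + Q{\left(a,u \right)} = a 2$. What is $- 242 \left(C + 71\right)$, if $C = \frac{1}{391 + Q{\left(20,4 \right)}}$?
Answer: $- \frac{7336956}{427} \approx -17183.0$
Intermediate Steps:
$Q{\left(a,u \right)} = -4 + 2 a$ ($Q{\left(a,u \right)} = -4 + a 2 = -4 + 2 a$)
$C = \frac{1}{427}$ ($C = \frac{1}{391 + \left(-4 + 2 \cdot 20\right)} = \frac{1}{391 + \left(-4 + 40\right)} = \frac{1}{391 + 36} = \frac{1}{427} \approx 0.0023419$)
$- 242 \left(C + 71\right) = - 242 \left(\frac{1}{427} + 71\right) = \left(-242\right) \frac{30318}{427} = - \frac{7336956}{427}$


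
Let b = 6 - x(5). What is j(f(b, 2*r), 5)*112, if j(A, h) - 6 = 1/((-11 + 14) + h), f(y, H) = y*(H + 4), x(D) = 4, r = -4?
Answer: 686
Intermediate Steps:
b = 2 (b = 6 - 1*4 = 6 - 4 = 2)
f(y, H) = y*(4 + H)
j(A, h) = 6 + 1/(3 + h) (j(A, h) = 6 + 1/((-11 + 14) + h) = 6 + 1/(3 + h))
j(f(b, 2*r), 5)*112 = ((19 + 6*5)/(3 + 5))*112 = ((19 + 30)/8)*112 = ((⅛)*49)*112 = (49/8)*112 = 686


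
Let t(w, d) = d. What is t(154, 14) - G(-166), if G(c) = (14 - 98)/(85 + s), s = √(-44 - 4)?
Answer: 15566/1039 - 48*I*√3/1039 ≈ 14.982 - 0.080018*I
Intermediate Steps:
s = 4*I*√3 (s = √(-48) = 4*I*√3 ≈ 6.9282*I)
G(c) = -84/(85 + 4*I*√3) (G(c) = (14 - 98)/(85 + 4*I*√3) = -84/(85 + 4*I*√3))
t(154, 14) - G(-166) = 14 - (-1020/1039 + 48*I*√3/1039) = 14 + (1020/1039 - 48*I*√3/1039) = 15566/1039 - 48*I*√3/1039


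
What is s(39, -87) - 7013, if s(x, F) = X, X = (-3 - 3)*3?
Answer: -7031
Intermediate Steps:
X = -18 (X = -6*3 = -18)
s(x, F) = -18
s(39, -87) - 7013 = -18 - 7013 = -7031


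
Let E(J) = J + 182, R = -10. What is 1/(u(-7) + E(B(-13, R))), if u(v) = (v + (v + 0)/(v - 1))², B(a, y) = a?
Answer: 64/13217 ≈ 0.0048423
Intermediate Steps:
E(J) = 182 + J
u(v) = (v + v/(-1 + v))²
1/(u(-7) + E(B(-13, R))) = 1/((-7)⁴/(-1 - 7)² + (182 - 13)) = 1/(2401/(-8)² + 169) = 1/(2401*(1/64) + 169) = 1/(2401/64 + 169) = 1/(13217/64) = 64/13217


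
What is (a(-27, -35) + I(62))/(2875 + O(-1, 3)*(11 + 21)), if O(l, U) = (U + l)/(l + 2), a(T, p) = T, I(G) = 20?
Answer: -7/2939 ≈ -0.0023818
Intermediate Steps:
O(l, U) = (U + l)/(2 + l)
(a(-27, -35) + I(62))/(2875 + O(-1, 3)*(11 + 21)) = (-27 + 20)/(2875 + ((3 - 1)/(2 - 1))*(11 + 21)) = -7/(2875 + (2/1)*32) = -7/(2875 + (1*2)*32) = -7/(2875 + 2*32) = -7/(2875 + 64) = -7/2939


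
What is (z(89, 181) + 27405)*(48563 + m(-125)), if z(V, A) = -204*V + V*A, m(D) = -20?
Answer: 1230953394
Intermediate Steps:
z(V, A) = -204*V + A*V
(z(89, 181) + 27405)*(48563 + m(-125)) = (89*(-204 + 181) + 27405)*(48563 - 20) = (89*(-23) + 27405)*48543 = (-2047 + 27405)*48543 = 25358*48543 = 1230953394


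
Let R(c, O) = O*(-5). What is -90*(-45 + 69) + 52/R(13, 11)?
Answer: -118852/55 ≈ -2160.9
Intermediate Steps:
R(c, O) = -5*O
-90*(-45 + 69) + 52/R(13, 11) = -90*(-45 + 69) + 52/((-5*11)) = -90*24 + 52/(-55) = -2160 + 52*(-1/55) = -2160 - 52/55 = -118852/55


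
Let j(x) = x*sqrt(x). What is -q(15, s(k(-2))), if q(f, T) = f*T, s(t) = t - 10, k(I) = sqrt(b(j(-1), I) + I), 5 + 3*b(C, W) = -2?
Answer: 150 - 5*I*sqrt(39) ≈ 150.0 - 31.225*I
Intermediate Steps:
j(x) = x**(3/2)
b(C, W) = -7/3 (b(C, W) = -5/3 + (1/3)*(-2) = -5/3 - 2/3 = -7/3)
k(I) = sqrt(-7/3 + I)
s(t) = -10 + t
q(f, T) = T*f
-q(15, s(k(-2))) = -(-10 + sqrt(-21 + 9*(-2))/3)*15 = -(-10 + sqrt(-21 - 18)/3)*15 = -(-10 + sqrt(-39)/3)*15 = -(-10 + (I*sqrt(39))/3)*15 = -(-10 + I*sqrt(39)/3)*15 = -(-150 + 5*I*sqrt(39)) = 150 - 5*I*sqrt(39)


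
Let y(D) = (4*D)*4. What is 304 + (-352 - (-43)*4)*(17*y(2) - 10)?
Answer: -95816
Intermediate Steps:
y(D) = 16*D
304 + (-352 - (-43)*4)*(17*y(2) - 10) = 304 + (-352 - (-43)*4)*(17*(16*2) - 10) = 304 + (-352 - 1*(-172))*(17*32 - 10) = 304 + (-352 + 172)*(544 - 10) = 304 - 180*534 = 304 - 96120 = -95816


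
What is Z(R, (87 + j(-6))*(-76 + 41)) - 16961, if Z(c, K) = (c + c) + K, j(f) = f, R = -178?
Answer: -20152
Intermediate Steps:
Z(c, K) = K + 2*c (Z(c, K) = 2*c + K = K + 2*c)
Z(R, (87 + j(-6))*(-76 + 41)) - 16961 = ((87 - 6)*(-76 + 41) + 2*(-178)) - 16961 = (81*(-35) - 356) - 16961 = (-2835 - 356) - 16961 = -3191 - 16961 = -20152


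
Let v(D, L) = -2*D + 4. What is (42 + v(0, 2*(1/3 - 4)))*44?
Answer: 2024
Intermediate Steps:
v(D, L) = 4 - 2*D
(42 + v(0, 2*(1/3 - 4)))*44 = (42 + (4 - 2*0))*44 = (42 + (4 + 0))*44 = (42 + 4)*44 = 46*44 = 2024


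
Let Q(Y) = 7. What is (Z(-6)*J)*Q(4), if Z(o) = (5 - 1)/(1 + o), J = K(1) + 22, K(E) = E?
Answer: -644/5 ≈ -128.80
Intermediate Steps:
J = 23 (J = 1 + 22 = 23)
Z(o) = 4/(1 + o)
(Z(-6)*J)*Q(4) = ((4/(1 - 6))*23)*7 = ((4/(-5))*23)*7 = ((4*(-⅕))*23)*7 = -⅘*23*7 = -92/5*7 = -644/5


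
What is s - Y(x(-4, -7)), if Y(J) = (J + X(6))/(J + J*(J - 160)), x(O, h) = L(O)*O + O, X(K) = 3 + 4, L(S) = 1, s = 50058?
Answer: 66877489/1336 ≈ 50058.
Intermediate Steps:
X(K) = 7
x(O, h) = 2*O (x(O, h) = 1*O + O = O + O = 2*O)
Y(J) = (7 + J)/(J + J*(-160 + J)) (Y(J) = (J + 7)/(J + J*(J - 160)) = (7 + J)/(J + J*(-160 + J)))
s - Y(x(-4, -7)) = 50058 - (7 + 2*(-4))/((2*(-4))*(-159 + 2*(-4))) = 50058 - (7 - 8)/((-8)*(-159 - 8)) = 50058 - (-1)*(-1)/(8*(-167)) = 50058 - (-1)*(-1)*(-1)/(8*167) = 50058 - 1*(-1/1336) = 50058 + 1/1336 = 66877489/1336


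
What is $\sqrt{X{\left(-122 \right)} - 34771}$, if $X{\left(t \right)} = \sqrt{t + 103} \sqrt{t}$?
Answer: $\sqrt{-34771 - \sqrt{2318}} \approx 186.6 i$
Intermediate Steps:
$X{\left(t \right)} = \sqrt{t} \sqrt{103 + t}$ ($X{\left(t \right)} = \sqrt{103 + t} \sqrt{t} = \sqrt{t} \sqrt{103 + t}$)
$\sqrt{X{\left(-122 \right)} - 34771} = \sqrt{\sqrt{-122} \sqrt{103 - 122} - 34771} = \sqrt{i \sqrt{122} \sqrt{-19} - 34771} = \sqrt{i \sqrt{122} i \sqrt{19} - 34771} = \sqrt{- \sqrt{2318} - 34771} = \sqrt{-34771 - \sqrt{2318}}$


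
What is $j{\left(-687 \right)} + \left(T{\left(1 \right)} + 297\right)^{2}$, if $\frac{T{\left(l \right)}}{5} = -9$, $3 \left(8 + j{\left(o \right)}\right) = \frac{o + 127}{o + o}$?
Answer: $\frac{130865536}{2061} \approx 63496.0$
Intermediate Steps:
$j{\left(o \right)} = -8 + \frac{127 + o}{6 o}$ ($j{\left(o \right)} = -8 + \frac{\left(o + 127\right) \frac{1}{o + o}}{3} = -8 + \frac{\left(127 + o\right) \frac{1}{2 o}}{3} = -8 + \frac{\frac{1}{2} \frac{1}{o} \left(127 + o\right)}{3} = -8 + \frac{127 + o}{6 o}$)
$T{\left(l \right)} = -45$ ($T{\left(l \right)} = 5 \left(-9\right) = -45$)
$j{\left(-687 \right)} + \left(T{\left(1 \right)} + 297\right)^{2} = \frac{127 - -32289}{6 \left(-687\right)} + \left(-45 + 297\right)^{2} = \frac{1}{6} \left(- \frac{1}{687}\right) \left(127 + 32289\right) + 252^{2} = \frac{1}{6} \left(- \frac{1}{687}\right) 32416 + 63504 = - \frac{16208}{2061} + 63504 = \frac{130865536}{2061}$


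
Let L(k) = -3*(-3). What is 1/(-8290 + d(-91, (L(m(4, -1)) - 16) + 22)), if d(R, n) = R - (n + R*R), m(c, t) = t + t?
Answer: -1/16677 ≈ -5.9963e-5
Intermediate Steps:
m(c, t) = 2*t
L(k) = 9
d(R, n) = R - n - R² (d(R, n) = R - (n + R²) = R + (-n - R²) = R - n - R²)
1/(-8290 + d(-91, (L(m(4, -1)) - 16) + 22)) = 1/(-8290 + (-91 - ((9 - 16) + 22) - 1*(-91)²)) = 1/(-8290 + (-91 - (-7 + 22) - 1*8281)) = 1/(-8290 + (-91 - 1*15 - 8281)) = 1/(-8290 + (-91 - 15 - 8281)) = 1/(-8290 - 8387) = 1/(-16677) = -1/16677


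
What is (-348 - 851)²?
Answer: 1437601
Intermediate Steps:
(-348 - 851)² = (-1199)² = 1437601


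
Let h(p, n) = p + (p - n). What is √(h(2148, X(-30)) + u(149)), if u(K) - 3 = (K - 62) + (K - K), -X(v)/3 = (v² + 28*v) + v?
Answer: 2*√1119 ≈ 66.903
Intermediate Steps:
X(v) = -87*v - 3*v² (X(v) = -3*((v² + 28*v) + v) = -3*(v² + 29*v) = -87*v - 3*v²)
h(p, n) = -n + 2*p
u(K) = -59 + K (u(K) = 3 + ((K - 62) + (K - K)) = 3 + ((-62 + K) + 0) = 3 + (-62 + K) = -59 + K)
√(h(2148, X(-30)) + u(149)) = √((-(-3)*(-30)*(29 - 30) + 2*2148) + (-59 + 149)) = √((-(-3)*(-30)*(-1) + 4296) + 90) = √((-1*(-90) + 4296) + 90) = √((90 + 4296) + 90) = √(4386 + 90) = √4476 = 2*√1119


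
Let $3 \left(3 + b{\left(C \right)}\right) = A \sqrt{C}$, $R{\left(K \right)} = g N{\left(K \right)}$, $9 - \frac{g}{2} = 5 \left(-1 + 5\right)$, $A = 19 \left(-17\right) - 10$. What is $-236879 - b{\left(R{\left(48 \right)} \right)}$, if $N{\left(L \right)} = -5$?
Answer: $-236876 + 111 \sqrt{110} \approx -2.3571 \cdot 10^{5}$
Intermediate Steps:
$A = -333$ ($A = -323 - 10 = -333$)
$g = -22$ ($g = 18 - 2 \cdot 5 \left(-1 + 5\right) = 18 - 2 \cdot 5 \cdot 4 = 18 - 40 = -22$)
$R{\left(K \right)} = 110$ ($R{\left(K \right)} = \left(-22\right) \left(-5\right) = 110$)
$b{\left(C \right)} = -3 - 111 \sqrt{C}$ ($b{\left(C \right)} = -3 + \frac{\left(-333\right) \sqrt{C}}{3} = -3 - 111 \sqrt{C}$)
$-236879 - b{\left(R{\left(48 \right)} \right)} = -236879 - \left(-3 - 111 \sqrt{110}\right) = -236879 + \left(3 + 111 \sqrt{110}\right) = -236876 + 111 \sqrt{110}$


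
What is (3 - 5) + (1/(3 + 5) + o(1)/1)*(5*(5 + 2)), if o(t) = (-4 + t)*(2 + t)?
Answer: -2501/8 ≈ -312.63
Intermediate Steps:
(3 - 5) + (1/(3 + 5) + o(1)/1)*(5*(5 + 2)) = (3 - 5) + (1/(3 + 5) + (-8 + 1**2 - 2*1)/1)*(5*(5 + 2)) = -2 + (1/8 + 1*(-8 + 1 - 2))*(5*7) = -2 + (1/8 + 1*(-9))*35 = -2 + (1/8 - 9)*35 = -2 - 71/8*35 = -2 - 2485/8 = -2501/8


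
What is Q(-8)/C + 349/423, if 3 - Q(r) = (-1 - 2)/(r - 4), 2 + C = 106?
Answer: 149837/175968 ≈ 0.85150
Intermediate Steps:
C = 104 (C = -2 + 106 = 104)
Q(r) = 3 + 3/(-4 + r) (Q(r) = 3 - (-1 - 2)/(r - 4) = 3 - (-3)/(-4 + r) = 3 + 3/(-4 + r))
Q(-8)/C + 349/423 = (3*(-3 - 8)/(-4 - 8))/104 + 349/423 = (3*(-11)/(-12))*(1/104) + 349*(1/423) = (3*(-1/12)*(-11))*(1/104) + 349/423 = (11/4)*(1/104) + 349/423 = 11/416 + 349/423 = 149837/175968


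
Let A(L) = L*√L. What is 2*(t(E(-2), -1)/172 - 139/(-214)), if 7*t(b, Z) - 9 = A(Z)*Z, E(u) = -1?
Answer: 84641/64414 + I/602 ≈ 1.314 + 0.0016611*I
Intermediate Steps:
A(L) = L^(3/2)
t(b, Z) = 9/7 + Z^(5/2)/7 (t(b, Z) = 9/7 + (Z^(3/2)*Z)/7 = 9/7 + Z^(5/2)/7)
2*(t(E(-2), -1)/172 - 139/(-214)) = 2*((9/7 + (-1)^(5/2)/7)/172 - 139/(-214)) = 2*((9/7 + I/7)*(1/172) - 139*(-1/214)) = 2*((9/1204 + I/1204) + 139/214) = 2*(84641/128828 + I/1204) = 84641/64414 + I/602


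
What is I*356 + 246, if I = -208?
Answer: -73802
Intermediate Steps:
I*356 + 246 = -208*356 + 246 = -74048 + 246 = -73802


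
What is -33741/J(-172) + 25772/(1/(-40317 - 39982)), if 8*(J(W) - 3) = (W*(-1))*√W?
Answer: (-88987030604*√43 + 6208431225*I)/(-3*I + 43*√43) ≈ -2.0695e+9 + 119.66*I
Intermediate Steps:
J(W) = 3 - W^(3/2)/8 (J(W) = 3 + ((W*(-1))*√W)/8 = 3 + ((-W)*√W)/8 = 3 + (-W^(3/2))/8 = 3 - W^(3/2)/8)
-33741/J(-172) + 25772/(1/(-40317 - 39982)) = -33741/(3 - (-43)*I*√43) + 25772/(1/(-40317 - 39982)) = -33741/(3 - (-43)*I*√43) + 25772/(1/(-80299)) = -33741/(3 + 43*I*√43) + 25772/(-1/80299) = -33741/(3 + 43*I*√43) + 25772*(-80299) = -33741/(3 + 43*I*√43) - 2069465828 = -2069465828 - 33741/(3 + 43*I*√43)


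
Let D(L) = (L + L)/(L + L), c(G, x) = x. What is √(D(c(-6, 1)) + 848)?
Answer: √849 ≈ 29.138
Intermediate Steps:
D(L) = 1 (D(L) = (2*L)/((2*L)) = (2*L)*(1/(2*L)) = 1)
√(D(c(-6, 1)) + 848) = √(1 + 848) = √849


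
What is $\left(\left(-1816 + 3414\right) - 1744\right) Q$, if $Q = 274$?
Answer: $-40004$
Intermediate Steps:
$\left(\left(-1816 + 3414\right) - 1744\right) Q = \left(\left(-1816 + 3414\right) - 1744\right) 274 = \left(1598 - 1744\right) 274 = \left(-146\right) 274 = -40004$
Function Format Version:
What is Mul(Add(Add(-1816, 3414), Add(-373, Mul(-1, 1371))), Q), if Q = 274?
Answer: -40004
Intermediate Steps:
Mul(Add(Add(-1816, 3414), Add(-373, Mul(-1, 1371))), Q) = Mul(Add(Add(-1816, 3414), Add(-373, Mul(-1, 1371))), 274) = Mul(Add(1598, Add(-373, -1371)), 274) = Mul(Add(1598, -1744), 274) = Mul(-146, 274) = -40004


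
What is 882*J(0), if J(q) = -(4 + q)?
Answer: -3528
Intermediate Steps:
J(q) = -4 - q
882*J(0) = 882*(-4 - 1*0) = 882*(-4 + 0) = 882*(-4) = -3528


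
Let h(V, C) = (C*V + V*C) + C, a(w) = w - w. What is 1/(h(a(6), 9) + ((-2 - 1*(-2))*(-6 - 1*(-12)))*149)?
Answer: 1/9 ≈ 0.11111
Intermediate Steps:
a(w) = 0
h(V, C) = C + 2*C*V (h(V, C) = (C*V + C*V) + C = 2*C*V + C = C + 2*C*V)
1/(h(a(6), 9) + ((-2 - 1*(-2))*(-6 - 1*(-12)))*149) = 1/(9*(1 + 2*0) + ((-2 - 1*(-2))*(-6 - 1*(-12)))*149) = 1/(9*(1 + 0) + ((-2 + 2)*(-6 + 12))*149) = 1/(9*1 + (0*6)*149) = 1/(9 + 0*149) = 1/(9 + 0) = 1/9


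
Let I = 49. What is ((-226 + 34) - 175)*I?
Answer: -17983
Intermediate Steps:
((-226 + 34) - 175)*I = ((-226 + 34) - 175)*49 = (-192 - 175)*49 = -367*49 = -17983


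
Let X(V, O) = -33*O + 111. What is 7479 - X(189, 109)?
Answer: 10965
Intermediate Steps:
X(V, O) = 111 - 33*O
7479 - X(189, 109) = 7479 - (111 - 33*109) = 7479 - (111 - 3597) = 7479 - 1*(-3486) = 7479 + 3486 = 10965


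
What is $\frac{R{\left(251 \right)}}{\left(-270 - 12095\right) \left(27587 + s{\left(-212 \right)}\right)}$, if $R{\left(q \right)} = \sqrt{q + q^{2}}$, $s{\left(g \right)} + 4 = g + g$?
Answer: $- \frac{2 \sqrt{1757}}{111940345} \approx -7.4891 \cdot 10^{-7}$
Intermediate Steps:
$s{\left(g \right)} = -4 + 2 g$ ($s{\left(g \right)} = -4 + \left(g + g\right) = -4 + 2 g$)
$\frac{R{\left(251 \right)}}{\left(-270 - 12095\right) \left(27587 + s{\left(-212 \right)}\right)} = \frac{\sqrt{251 \left(1 + 251\right)}}{\left(-270 - 12095\right) \left(27587 + \left(-4 + 2 \left(-212\right)\right)\right)} = \frac{\sqrt{251 \cdot 252}}{\left(-12365\right) \left(27587 - 428\right)} = \frac{\sqrt{63252}}{\left(-12365\right) \left(27587 - 428\right)} = \frac{6 \sqrt{1757}}{\left(-12365\right) 27159} = \frac{6 \sqrt{1757}}{-335821035} = 6 \sqrt{1757} \left(- \frac{1}{335821035}\right) = - \frac{2 \sqrt{1757}}{111940345}$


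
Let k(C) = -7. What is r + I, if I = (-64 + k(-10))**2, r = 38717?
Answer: 43758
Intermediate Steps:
I = 5041 (I = (-64 - 7)**2 = (-71)**2 = 5041)
r + I = 38717 + 5041 = 43758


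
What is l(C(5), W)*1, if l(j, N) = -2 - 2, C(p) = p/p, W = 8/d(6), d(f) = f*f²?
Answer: -4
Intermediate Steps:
d(f) = f³
W = 1/27 (W = 8/(6³) = 8/216 = 8*(1/216) = 1/27 ≈ 0.037037)
C(p) = 1
l(j, N) = -4
l(C(5), W)*1 = -4*1 = -4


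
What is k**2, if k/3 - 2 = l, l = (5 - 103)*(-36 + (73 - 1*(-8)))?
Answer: 174874176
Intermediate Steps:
l = -4410 (l = -98*(-36 + (73 + 8)) = -98*(-36 + 81) = -98*45 = -4410)
k = -13224 (k = 6 + 3*(-4410) = 6 - 13230 = -13224)
k**2 = (-13224)**2 = 174874176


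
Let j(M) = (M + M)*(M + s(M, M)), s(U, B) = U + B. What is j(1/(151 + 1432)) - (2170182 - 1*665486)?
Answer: -3770601154738/2505889 ≈ -1.5047e+6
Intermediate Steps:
s(U, B) = B + U
j(M) = 6*M² (j(M) = (M + M)*(M + (M + M)) = (2*M)*(M + 2*M) = (2*M)*(3*M) = 6*M²)
j(1/(151 + 1432)) - (2170182 - 1*665486) = 6*(1/(151 + 1432))² - (2170182 - 1*665486) = 6*(1/1583)² - (2170182 - 665486) = 6*(1/1583)² - 1*1504696 = 6*(1/2505889) - 1504696 = 6/2505889 - 1504696 = -3770601154738/2505889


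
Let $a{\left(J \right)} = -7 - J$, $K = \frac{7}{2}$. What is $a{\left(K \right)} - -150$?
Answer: $\frac{279}{2} \approx 139.5$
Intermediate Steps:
$K = \frac{7}{2}$ ($K = 7 \cdot \frac{1}{2} = \frac{7}{2} \approx 3.5$)
$a{\left(K \right)} - -150 = \left(-7 - \frac{7}{2}\right) - -150 = \left(-7 - \frac{7}{2}\right) + 150 = - \frac{21}{2} + 150 = \frac{279}{2}$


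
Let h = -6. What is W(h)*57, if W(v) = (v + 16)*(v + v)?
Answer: -6840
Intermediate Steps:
W(v) = 2*v*(16 + v) (W(v) = (16 + v)*(2*v) = 2*v*(16 + v))
W(h)*57 = (2*(-6)*(16 - 6))*57 = (2*(-6)*10)*57 = -120*57 = -6840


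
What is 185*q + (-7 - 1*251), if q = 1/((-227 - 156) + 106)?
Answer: -71651/277 ≈ -258.67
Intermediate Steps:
q = -1/277 (q = 1/(-383 + 106) = 1/(-277) = -1/277 ≈ -0.0036101)
185*q + (-7 - 1*251) = 185*(-1/277) + (-7 - 1*251) = -185/277 + (-7 - 251) = -185/277 - 258 = -71651/277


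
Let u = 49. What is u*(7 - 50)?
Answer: -2107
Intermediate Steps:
u*(7 - 50) = 49*(7 - 50) = 49*(-43) = -2107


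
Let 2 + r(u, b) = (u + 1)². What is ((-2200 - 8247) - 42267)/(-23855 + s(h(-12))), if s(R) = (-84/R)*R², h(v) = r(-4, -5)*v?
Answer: 52714/16799 ≈ 3.1379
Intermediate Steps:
r(u, b) = -2 + (1 + u)² (r(u, b) = -2 + (u + 1)² = -2 + (1 + u)²)
h(v) = 7*v (h(v) = (-2 + (1 - 4)²)*v = (-2 + (-3)²)*v = (-2 + 9)*v = 7*v)
s(R) = -84*R
((-2200 - 8247) - 42267)/(-23855 + s(h(-12))) = ((-2200 - 8247) - 42267)/(-23855 - 588*(-12)) = (-10447 - 42267)/(-23855 - 84*(-84)) = -52714/(-23855 + 7056) = -52714/(-16799) = -52714*(-1/16799) = 52714/16799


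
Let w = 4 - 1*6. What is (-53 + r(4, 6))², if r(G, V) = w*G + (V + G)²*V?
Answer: 290521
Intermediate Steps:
w = -2 (w = 4 - 6 = -2)
r(G, V) = -2*G + V*(G + V)² (r(G, V) = -2*G + (V + G)²*V = -2*G + (G + V)²*V = -2*G + V*(G + V)²)
(-53 + r(4, 6))² = (-53 + (-2*4 + 6*(4 + 6)²))² = (-53 + (-8 + 6*10²))² = (-53 + (-8 + 6*100))² = (-53 + (-8 + 600))² = (-53 + 592)² = 539² = 290521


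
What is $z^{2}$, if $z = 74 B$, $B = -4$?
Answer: $87616$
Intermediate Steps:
$z = -296$ ($z = 74 \left(-4\right) = -296$)
$z^{2} = \left(-296\right)^{2} = 87616$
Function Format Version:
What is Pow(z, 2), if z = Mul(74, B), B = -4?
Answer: 87616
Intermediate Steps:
z = -296 (z = Mul(74, -4) = -296)
Pow(z, 2) = Pow(-296, 2) = 87616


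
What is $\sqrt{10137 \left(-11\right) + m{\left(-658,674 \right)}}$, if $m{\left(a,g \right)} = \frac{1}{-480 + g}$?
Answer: $\frac{i \sqrt{4196677258}}{194} \approx 333.93 i$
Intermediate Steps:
$\sqrt{10137 \left(-11\right) + m{\left(-658,674 \right)}} = \sqrt{10137 \left(-11\right) + \frac{1}{-480 + 674}} = \sqrt{-111507 + \frac{1}{194}} = \sqrt{- \frac{21632357}{194}} = \frac{i \sqrt{4196677258}}{194}$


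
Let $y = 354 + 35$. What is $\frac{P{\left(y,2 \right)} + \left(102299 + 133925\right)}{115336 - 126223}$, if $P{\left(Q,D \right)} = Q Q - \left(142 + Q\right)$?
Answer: $- \frac{387014}{10887} \approx -35.548$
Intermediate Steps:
$y = 389$
$P{\left(Q,D \right)} = -142 + Q^{2} - Q$ ($P{\left(Q,D \right)} = Q^{2} - \left(142 + Q\right) = -142 + Q^{2} - Q$)
$\frac{P{\left(y,2 \right)} + \left(102299 + 133925\right)}{115336 - 126223} = \frac{\left(-142 + 389^{2} - 389\right) + \left(102299 + 133925\right)}{115336 - 126223} = \frac{\left(-142 + 151321 - 389\right) + 236224}{-10887} = \left(150790 + 236224\right) \left(- \frac{1}{10887}\right) = 387014 \left(- \frac{1}{10887}\right) = - \frac{387014}{10887}$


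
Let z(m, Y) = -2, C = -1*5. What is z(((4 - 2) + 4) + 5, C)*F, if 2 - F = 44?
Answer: 84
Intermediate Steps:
F = -42 (F = 2 - 1*44 = 2 - 44 = -42)
C = -5
z(((4 - 2) + 4) + 5, C)*F = -2*(-42) = 84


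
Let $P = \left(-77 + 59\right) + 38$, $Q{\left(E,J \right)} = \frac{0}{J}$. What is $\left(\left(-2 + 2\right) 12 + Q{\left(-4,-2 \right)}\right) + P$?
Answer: $20$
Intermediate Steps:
$Q{\left(E,J \right)} = 0$
$P = 20$ ($P = -18 + 38 = 20$)
$\left(\left(-2 + 2\right) 12 + Q{\left(-4,-2 \right)}\right) + P = \left(\left(-2 + 2\right) 12 + 0\right) + 20 = \left(0 \cdot 12 + 0\right) + 20 = \left(0 + 0\right) + 20 = 0 + 20 = 20$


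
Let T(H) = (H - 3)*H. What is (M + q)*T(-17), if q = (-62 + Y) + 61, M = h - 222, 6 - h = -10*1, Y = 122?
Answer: -28900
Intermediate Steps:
h = 16 (h = 6 - (-10) = 6 - 1*(-10) = 6 + 10 = 16)
M = -206 (M = 16 - 222 = -206)
T(H) = H*(-3 + H) (T(H) = (-3 + H)*H = H*(-3 + H))
q = 121 (q = (-62 + 122) + 61 = 60 + 61 = 121)
(M + q)*T(-17) = (-206 + 121)*(-17*(-3 - 17)) = -(-1445)*(-20) = -85*340 = -28900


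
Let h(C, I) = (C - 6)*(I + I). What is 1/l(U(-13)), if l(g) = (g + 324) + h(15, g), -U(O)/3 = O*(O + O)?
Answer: -1/18942 ≈ -5.2793e-5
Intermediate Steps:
h(C, I) = 2*I*(-6 + C) (h(C, I) = (-6 + C)*(2*I) = 2*I*(-6 + C))
U(O) = -6*O**2 (U(O) = -3*O*(O + O) = -3*O*2*O = -6*O**2)
l(g) = 324 + 19*g (l(g) = (g + 324) + 2*g*(-6 + 15) = (324 + g) + 2*g*9 = (324 + g) + 18*g = 324 + 19*g)
1/l(U(-13)) = 1/(324 + 19*(-6*(-13)**2)) = 1/(324 + 19*(-6*169)) = 1/(324 + 19*(-1014)) = 1/(324 - 19266) = 1/(-18942) = -1/18942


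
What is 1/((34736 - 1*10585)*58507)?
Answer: 1/1413002557 ≈ 7.0771e-10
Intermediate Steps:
1/((34736 - 1*10585)*58507) = (1/58507)/(34736 - 10585) = (1/58507)/24151 = (1/24151)*(1/58507) = 1/1413002557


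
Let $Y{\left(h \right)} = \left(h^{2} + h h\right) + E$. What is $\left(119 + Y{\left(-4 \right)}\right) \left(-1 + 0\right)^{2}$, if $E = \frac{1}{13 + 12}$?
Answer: $\frac{3776}{25} \approx 151.04$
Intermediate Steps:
$E = \frac{1}{25} \approx 0.04$
$Y{\left(h \right)} = \frac{1}{25} + 2 h^{2}$ ($Y{\left(h \right)} = \left(h^{2} + h h\right) + \frac{1}{25} = \left(h^{2} + h^{2}\right) + \frac{1}{25} = 2 h^{2} + \frac{1}{25} = \frac{1}{25} + 2 h^{2}$)
$\left(119 + Y{\left(-4 \right)}\right) \left(-1 + 0\right)^{2} = \left(119 + \left(\frac{1}{25} + 2 \left(-4\right)^{2}\right)\right) \left(-1 + 0\right)^{2} = \left(119 + \left(\frac{1}{25} + 2 \cdot 16\right)\right) \left(-1\right)^{2} = \left(119 + \left(\frac{1}{25} + 32\right)\right) 1 = \left(119 + \frac{801}{25}\right) 1 = \frac{3776}{25} \cdot 1 = \frac{3776}{25}$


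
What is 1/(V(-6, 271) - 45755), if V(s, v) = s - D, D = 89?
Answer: -1/45850 ≈ -2.1810e-5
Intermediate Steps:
V(s, v) = -89 + s (V(s, v) = s - 1*89 = s - 89 = -89 + s)
1/(V(-6, 271) - 45755) = 1/((-89 - 6) - 45755) = 1/(-95 - 45755) = 1/(-45850) = -1/45850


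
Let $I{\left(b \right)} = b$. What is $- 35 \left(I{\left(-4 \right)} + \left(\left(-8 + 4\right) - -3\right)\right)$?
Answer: $175$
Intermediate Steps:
$- 35 \left(I{\left(-4 \right)} + \left(\left(-8 + 4\right) - -3\right)\right) = - 35 \left(-4 + \left(\left(-8 + 4\right) - -3\right)\right) = - 35 \left(-4 + \left(-4 + 3\right)\right) = - 35 \left(-4 - 1\right) = \left(-35\right) \left(-5\right) = 175$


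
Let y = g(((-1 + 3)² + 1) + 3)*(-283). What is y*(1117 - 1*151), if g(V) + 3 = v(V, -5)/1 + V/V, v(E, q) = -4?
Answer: 1640268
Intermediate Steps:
g(V) = -6 (g(V) = -3 + (-4/1 + V/V) = -3 + (-4*1 + 1) = -3 + (-4 + 1) = -3 - 3 = -6)
y = 1698 (y = -6*(-283) = 1698)
y*(1117 - 1*151) = 1698*(1117 - 1*151) = 1698*(1117 - 151) = 1698*966 = 1640268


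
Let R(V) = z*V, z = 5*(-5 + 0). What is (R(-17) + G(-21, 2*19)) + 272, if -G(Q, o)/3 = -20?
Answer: 757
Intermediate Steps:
G(Q, o) = 60 (G(Q, o) = -3*(-20) = 60)
z = -25 (z = 5*(-5) = -25)
R(V) = -25*V
(R(-17) + G(-21, 2*19)) + 272 = (-25*(-17) + 60) + 272 = (425 + 60) + 272 = 485 + 272 = 757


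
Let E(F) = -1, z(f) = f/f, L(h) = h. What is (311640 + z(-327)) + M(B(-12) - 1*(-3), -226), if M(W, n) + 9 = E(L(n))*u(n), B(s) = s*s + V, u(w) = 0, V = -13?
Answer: 311632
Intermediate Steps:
z(f) = 1
B(s) = -13 + s² (B(s) = s*s - 13 = s² - 13 = -13 + s²)
M(W, n) = -9 (M(W, n) = -9 - 1*0 = -9 + 0 = -9)
(311640 + z(-327)) + M(B(-12) - 1*(-3), -226) = (311640 + 1) - 9 = 311641 - 9 = 311632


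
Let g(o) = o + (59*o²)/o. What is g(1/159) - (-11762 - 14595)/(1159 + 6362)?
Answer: 1547341/398613 ≈ 3.8818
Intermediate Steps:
g(o) = 60*o (g(o) = o + 59*o = 60*o)
g(1/159) - (-11762 - 14595)/(1159 + 6362) = 60/159 - (-11762 - 14595)/(1159 + 6362) = 60*(1/159) - (-26357)/7521 = 20/53 - (-26357)/7521 = 20/53 - 1*(-26357/7521) = 20/53 + 26357/7521 = 1547341/398613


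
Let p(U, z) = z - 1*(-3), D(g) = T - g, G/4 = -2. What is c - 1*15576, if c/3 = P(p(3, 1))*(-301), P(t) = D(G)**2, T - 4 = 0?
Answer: -145608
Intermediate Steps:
T = 4 (T = 4 + 0 = 4)
G = -8 (G = 4*(-2) = -8)
D(g) = 4 - g
p(U, z) = 3 + z (p(U, z) = z + 3 = 3 + z)
P(t) = 144 (P(t) = (4 - 1*(-8))**2 = (4 + 8)**2 = 12**2 = 144)
c = -130032 (c = 3*(144*(-301)) = 3*(-43344) = -130032)
c - 1*15576 = -130032 - 1*15576 = -130032 - 15576 = -145608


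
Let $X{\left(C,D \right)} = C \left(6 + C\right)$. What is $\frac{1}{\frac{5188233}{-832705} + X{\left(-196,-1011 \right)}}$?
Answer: $\frac{832705}{31004745967} \approx 2.6857 \cdot 10^{-5}$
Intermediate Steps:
$\frac{1}{\frac{5188233}{-832705} + X{\left(-196,-1011 \right)}} = \frac{1}{\frac{5188233}{-832705} - 196 \left(6 - 196\right)} = \frac{1}{5188233 \left(- \frac{1}{832705}\right) - -37240} = \frac{1}{- \frac{5188233}{832705} + 37240} = \frac{1}{\frac{31004745967}{832705}} = \frac{832705}{31004745967}$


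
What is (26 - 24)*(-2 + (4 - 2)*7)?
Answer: 24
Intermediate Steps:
(26 - 24)*(-2 + (4 - 2)*7) = 2*(-2 + 2*7) = 2*(-2 + 14) = 2*12 = 24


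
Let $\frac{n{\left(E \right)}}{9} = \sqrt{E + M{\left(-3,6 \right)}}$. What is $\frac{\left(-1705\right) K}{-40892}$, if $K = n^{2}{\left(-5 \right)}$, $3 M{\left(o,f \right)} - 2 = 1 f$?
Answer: $- \frac{322245}{40892} \approx -7.8804$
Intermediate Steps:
$M{\left(o,f \right)} = \frac{2}{3} + \frac{f}{3}$ ($M{\left(o,f \right)} = \frac{2}{3} + \frac{1 f}{3} = \frac{2}{3} + \frac{f}{3}$)
$n{\left(E \right)} = 9 \sqrt{\frac{8}{3} + E}$ ($n{\left(E \right)} = 9 \sqrt{E + \left(\frac{2}{3} + \frac{1}{3} \cdot 6\right)} = 9 \sqrt{E + \left(\frac{2}{3} + 2\right)} = 9 \sqrt{E + \frac{8}{3}} = 9 \sqrt{\frac{8}{3} + E}$)
$K = -189$ ($K = \left(3 \sqrt{24 + 9 \left(-5\right)}\right)^{2} = \left(3 \sqrt{24 - 45}\right)^{2} = \left(3 \sqrt{-21}\right)^{2} = \left(3 i \sqrt{21}\right)^{2} = -189$)
$\frac{\left(-1705\right) K}{-40892} = \frac{\left(-1705\right) \left(-189\right)}{-40892} = 322245 \left(- \frac{1}{40892}\right) = - \frac{322245}{40892}$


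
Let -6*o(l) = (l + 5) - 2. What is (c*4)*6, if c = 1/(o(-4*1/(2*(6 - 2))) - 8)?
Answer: -288/101 ≈ -2.8515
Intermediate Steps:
o(l) = -1/2 - l/6 (o(l) = -((l + 5) - 2)/6 = -((5 + l) - 2)/6 = -(3 + l)/6 = -1/2 - l/6)
c = -12/101 (c = 1/((-1/2 - (-2)/(3*((6 - 2)*2))) - 8) = 1/((-1/2 - (-2)/(3*(4*2))) - 8) = 1/((-1/2 - (-2)/(3*8)) - 8) = 1/((-1/2 - 1/6*(-1/2)) - 8) = 1/((-1/2 + 1/12) - 8) = 1/(-5/12 - 8) = 1/(-101/12) = -12/101 ≈ -0.11881)
(c*4)*6 = -12/101*4*6 = -48/101*6 = -288/101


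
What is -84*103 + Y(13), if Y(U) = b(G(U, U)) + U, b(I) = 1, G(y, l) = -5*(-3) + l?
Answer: -8638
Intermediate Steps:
G(y, l) = 15 + l
Y(U) = 1 + U
-84*103 + Y(13) = -84*103 + (1 + 13) = -8652 + 14 = -8638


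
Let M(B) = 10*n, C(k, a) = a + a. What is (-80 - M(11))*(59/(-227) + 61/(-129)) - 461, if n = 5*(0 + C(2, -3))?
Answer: -18220223/29283 ≈ -622.21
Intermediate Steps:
C(k, a) = 2*a
n = -30 (n = 5*(0 + 2*(-3)) = 5*(0 - 6) = 5*(-6) = -30)
M(B) = -300 (M(B) = 10*(-30) = -300)
(-80 - M(11))*(59/(-227) + 61/(-129)) - 461 = (-80 - 1*(-300))*(59/(-227) + 61/(-129)) - 461 = (-80 + 300)*(59*(-1/227) + 61*(-1/129)) - 461 = 220*(-59/227 - 61/129) - 461 = 220*(-21458/29283) - 461 = -4720760/29283 - 461 = -18220223/29283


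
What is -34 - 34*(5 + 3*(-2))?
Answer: 0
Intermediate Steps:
-34 - 34*(5 + 3*(-2)) = -34 - 34*(5 - 6) = -34 - 34*(-1) = -34 + 34 = 0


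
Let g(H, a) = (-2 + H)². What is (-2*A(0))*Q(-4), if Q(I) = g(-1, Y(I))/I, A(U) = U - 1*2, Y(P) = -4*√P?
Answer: -9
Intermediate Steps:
A(U) = -2 + U (A(U) = U - 2 = -2 + U)
Q(I) = 9/I (Q(I) = (-2 - 1)²/I = (-3)²/I = 9/I)
(-2*A(0))*Q(-4) = (-2*(-2 + 0))*(9/(-4)) = (-2*(-2))*(9*(-¼)) = 4*(-9/4) = -9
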